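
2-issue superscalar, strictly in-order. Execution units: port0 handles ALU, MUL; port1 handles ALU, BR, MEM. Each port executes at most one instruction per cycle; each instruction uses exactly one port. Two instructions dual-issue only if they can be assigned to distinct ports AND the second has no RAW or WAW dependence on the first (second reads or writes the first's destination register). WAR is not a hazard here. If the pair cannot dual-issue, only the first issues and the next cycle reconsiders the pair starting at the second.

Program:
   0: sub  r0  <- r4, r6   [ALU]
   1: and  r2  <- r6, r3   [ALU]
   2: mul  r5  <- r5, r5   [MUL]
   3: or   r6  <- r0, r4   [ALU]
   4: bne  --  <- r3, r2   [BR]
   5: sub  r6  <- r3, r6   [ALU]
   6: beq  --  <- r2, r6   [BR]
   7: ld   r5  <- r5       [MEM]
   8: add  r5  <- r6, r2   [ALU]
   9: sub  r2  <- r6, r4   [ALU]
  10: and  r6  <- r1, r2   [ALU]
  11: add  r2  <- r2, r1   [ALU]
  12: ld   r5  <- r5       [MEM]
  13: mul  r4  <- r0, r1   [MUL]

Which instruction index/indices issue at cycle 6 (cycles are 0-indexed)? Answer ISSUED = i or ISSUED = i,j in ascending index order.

t=0 i0&i1:sub/and ; 2-wide
t=1 i2&i3:mul/or ; 2-wide
t=2 i4&i5:bne/sub ; 2-wide
t=3 i6:beq ; no-port BR/MEM
t=4 i7:ld ; WAW r5
t=5 i8&i9:add/sub ; 2-wide
t=6 i10&i11:and/add ; 2-wide
t=7 i12&i13:ld/mul ; 2-wide

ISSUED = 10,11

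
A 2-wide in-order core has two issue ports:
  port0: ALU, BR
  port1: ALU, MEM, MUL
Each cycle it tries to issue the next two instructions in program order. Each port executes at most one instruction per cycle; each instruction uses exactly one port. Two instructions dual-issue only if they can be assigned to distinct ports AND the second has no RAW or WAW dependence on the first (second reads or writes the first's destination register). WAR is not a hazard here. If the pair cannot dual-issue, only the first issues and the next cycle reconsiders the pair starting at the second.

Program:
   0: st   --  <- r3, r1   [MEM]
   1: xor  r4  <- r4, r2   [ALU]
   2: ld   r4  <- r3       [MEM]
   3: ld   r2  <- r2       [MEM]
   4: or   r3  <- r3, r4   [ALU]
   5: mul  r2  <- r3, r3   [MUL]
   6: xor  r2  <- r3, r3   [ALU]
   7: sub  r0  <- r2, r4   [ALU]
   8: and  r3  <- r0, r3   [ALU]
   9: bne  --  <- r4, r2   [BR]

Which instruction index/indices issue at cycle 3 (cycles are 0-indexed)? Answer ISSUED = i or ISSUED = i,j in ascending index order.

t=0 i0+i1:st.MEM/xor.ALU ; dual
t=1 i2:ld.MEM ; no-port MEM/MEM
t=2 i3+i4:ld.MEM/or.ALU ; dual
t=3 i5:mul.MUL ; WAW r2
t=4 i6:xor.ALU ; RAW r2
t=5 i7:sub.ALU ; RAW r0
t=6 i8+i9:and.ALU/bne.BR ; dual

ISSUED = 5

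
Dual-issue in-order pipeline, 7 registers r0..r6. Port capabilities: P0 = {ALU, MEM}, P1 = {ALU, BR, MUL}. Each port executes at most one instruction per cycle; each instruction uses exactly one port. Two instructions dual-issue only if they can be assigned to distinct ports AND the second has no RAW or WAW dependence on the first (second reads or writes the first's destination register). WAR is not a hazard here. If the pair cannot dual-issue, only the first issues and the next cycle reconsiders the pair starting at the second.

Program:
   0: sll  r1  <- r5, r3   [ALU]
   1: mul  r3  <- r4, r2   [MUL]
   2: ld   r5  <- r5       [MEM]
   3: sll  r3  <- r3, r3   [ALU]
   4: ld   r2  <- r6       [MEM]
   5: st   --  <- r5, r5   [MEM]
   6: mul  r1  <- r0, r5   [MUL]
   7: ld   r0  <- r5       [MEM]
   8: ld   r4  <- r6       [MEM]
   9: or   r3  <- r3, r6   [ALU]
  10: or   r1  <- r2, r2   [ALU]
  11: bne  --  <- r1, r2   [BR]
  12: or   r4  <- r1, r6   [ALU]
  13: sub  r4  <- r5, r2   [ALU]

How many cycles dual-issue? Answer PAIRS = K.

PAIRS = 5

t=0 i0/i1:sll mul ; dual
t=1 i2/i3:ld sll ; dual
t=2 i4:ld ; no-port MEM/MEM
t=3 i5/i6:st mul ; dual
t=4 i7:ld ; no-port MEM/MEM
t=5 i8/i9:ld or ; dual
t=6 i10:or ; RAW r1
t=7 i11/i12:bne or ; dual
t=8 i13:sub ; tail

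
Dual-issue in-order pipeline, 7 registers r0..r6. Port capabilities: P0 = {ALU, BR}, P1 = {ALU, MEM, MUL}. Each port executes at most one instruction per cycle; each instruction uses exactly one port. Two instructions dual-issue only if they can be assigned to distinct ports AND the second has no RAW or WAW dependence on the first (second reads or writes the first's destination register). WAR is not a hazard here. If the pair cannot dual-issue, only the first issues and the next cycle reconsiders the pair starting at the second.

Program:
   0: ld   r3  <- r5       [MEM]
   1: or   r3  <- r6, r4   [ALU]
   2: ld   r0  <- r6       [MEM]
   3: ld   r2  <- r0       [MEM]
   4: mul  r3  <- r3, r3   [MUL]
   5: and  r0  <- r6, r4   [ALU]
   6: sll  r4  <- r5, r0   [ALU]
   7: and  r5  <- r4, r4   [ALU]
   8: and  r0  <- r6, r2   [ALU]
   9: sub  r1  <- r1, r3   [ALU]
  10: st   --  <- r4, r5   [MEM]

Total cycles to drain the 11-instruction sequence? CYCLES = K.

CYCLES = 7

t=0 i0:ld ; WAW r3
t=1 i1+i2:or/ld ; dual
t=2 i3:ld ; no-port MEM/MUL
t=3 i4+i5:mul/and ; dual
t=4 i6:sll ; RAW r4
t=5 i7+i8:and/and ; dual
t=6 i9+i10:sub/st ; dual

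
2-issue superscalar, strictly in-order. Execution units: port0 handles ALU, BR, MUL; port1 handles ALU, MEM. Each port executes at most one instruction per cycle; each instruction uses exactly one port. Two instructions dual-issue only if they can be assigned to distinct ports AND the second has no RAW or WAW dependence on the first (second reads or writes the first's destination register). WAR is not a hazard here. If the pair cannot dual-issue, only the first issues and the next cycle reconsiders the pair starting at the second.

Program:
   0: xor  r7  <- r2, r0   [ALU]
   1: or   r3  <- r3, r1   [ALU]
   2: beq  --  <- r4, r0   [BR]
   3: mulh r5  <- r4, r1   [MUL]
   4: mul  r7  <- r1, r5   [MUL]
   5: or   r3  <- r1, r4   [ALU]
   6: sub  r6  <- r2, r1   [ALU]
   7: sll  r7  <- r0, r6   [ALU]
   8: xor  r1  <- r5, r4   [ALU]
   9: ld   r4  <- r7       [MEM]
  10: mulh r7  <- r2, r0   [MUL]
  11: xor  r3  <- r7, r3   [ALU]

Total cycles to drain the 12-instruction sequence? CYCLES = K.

c0: i0+i1 xor/or  pair
c1: i2 beq  no-port BR/MUL
c2: i3 mulh  no-port MUL/MUL
c3: i4+i5 mul/or  pair
c4: i6 sub  RAW r6
c5: i7+i8 sll/xor  pair
c6: i9+i10 ld/mulh  pair
c7: i11 xor  tail

CYCLES = 8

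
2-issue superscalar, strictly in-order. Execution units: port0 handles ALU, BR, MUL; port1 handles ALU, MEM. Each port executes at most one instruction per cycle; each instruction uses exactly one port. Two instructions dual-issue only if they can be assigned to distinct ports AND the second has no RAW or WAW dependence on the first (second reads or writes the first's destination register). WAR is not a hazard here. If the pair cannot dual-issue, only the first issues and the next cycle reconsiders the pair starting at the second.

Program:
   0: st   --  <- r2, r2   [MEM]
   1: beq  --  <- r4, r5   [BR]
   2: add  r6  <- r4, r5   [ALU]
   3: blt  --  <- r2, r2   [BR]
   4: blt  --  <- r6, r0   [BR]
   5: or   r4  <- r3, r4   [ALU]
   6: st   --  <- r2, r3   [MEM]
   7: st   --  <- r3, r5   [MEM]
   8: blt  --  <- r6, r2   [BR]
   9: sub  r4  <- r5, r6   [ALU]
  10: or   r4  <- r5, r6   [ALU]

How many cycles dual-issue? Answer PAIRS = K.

PAIRS = 4

c0: i0/i1 st/beq  pair
c1: i2/i3 add/blt  pair
c2: i4/i5 blt/or  pair
c3: i6 st  no-port MEM/MEM
c4: i7/i8 st/blt  pair
c5: i9 sub  WAW r4
c6: i10 or  tail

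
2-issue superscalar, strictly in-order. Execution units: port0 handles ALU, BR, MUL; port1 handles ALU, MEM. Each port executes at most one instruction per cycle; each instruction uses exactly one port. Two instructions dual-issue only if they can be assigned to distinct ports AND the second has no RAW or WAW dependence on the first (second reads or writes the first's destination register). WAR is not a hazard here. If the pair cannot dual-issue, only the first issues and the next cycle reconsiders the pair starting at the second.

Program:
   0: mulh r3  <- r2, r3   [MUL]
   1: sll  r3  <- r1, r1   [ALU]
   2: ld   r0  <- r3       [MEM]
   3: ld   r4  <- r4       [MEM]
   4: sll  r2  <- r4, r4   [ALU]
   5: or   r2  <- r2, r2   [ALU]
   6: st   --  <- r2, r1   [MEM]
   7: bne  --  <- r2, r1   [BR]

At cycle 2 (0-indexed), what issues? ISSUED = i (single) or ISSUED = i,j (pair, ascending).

#0 head=0: mulh.MUL i0 WAW r3
#1 head=1: sll.ALU i1 RAW r3
#2 head=2: ld.MEM i2 no-port MEM/MEM
#3 head=3: ld.MEM i3 RAW r4
#4 head=4: sll.ALU i4 RAW+WAW r2
#5 head=5: or.ALU i5 RAW r2
#6 head=6: st.MEM/bne.BR i6/i7 dual

ISSUED = 2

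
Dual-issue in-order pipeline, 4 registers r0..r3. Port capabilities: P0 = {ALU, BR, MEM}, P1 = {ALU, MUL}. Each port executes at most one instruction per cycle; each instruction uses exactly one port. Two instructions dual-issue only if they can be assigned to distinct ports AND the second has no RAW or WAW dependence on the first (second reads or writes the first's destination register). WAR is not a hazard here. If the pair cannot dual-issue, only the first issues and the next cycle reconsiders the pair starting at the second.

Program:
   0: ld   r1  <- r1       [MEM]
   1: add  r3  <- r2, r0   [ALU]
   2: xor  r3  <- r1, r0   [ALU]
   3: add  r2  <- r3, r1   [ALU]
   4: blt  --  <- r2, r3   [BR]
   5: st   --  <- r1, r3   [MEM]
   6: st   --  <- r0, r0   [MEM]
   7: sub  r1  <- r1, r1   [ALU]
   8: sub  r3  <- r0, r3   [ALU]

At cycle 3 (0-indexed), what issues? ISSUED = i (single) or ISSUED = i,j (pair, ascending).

#0 head=0: ld.MEM+add.ALU i0/i1 dual
#1 head=2: xor.ALU i2 RAW r3
#2 head=3: add.ALU i3 RAW r2
#3 head=4: blt.BR i4 no-port BR/MEM
#4 head=5: st.MEM i5 no-port MEM/MEM
#5 head=6: st.MEM+sub.ALU i6/i7 dual
#6 head=8: sub.ALU i8 tail

ISSUED = 4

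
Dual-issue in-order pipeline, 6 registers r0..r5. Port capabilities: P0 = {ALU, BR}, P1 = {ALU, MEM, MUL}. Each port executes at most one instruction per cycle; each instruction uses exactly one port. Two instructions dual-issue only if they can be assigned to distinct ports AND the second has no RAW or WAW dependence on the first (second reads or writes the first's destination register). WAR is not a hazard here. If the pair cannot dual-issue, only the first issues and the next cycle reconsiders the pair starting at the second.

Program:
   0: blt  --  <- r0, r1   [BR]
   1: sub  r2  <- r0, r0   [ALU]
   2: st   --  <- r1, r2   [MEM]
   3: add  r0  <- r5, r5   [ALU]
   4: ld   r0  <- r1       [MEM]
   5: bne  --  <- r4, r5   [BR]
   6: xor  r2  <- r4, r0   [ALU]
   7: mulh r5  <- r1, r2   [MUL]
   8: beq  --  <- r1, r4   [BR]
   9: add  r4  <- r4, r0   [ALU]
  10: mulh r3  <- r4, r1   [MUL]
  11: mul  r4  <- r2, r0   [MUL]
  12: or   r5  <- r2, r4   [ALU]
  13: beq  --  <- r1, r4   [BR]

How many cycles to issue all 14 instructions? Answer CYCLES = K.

CYCLES = 9

#0 head=0: blt/sub i0,i1 pair
#1 head=2: st/add i2,i3 pair
#2 head=4: ld/bne i4,i5 pair
#3 head=6: xor i6 RAW r2
#4 head=7: mulh/beq i7,i8 pair
#5 head=9: add i9 RAW r4
#6 head=10: mulh i10 no-port MUL/MUL
#7 head=11: mul i11 RAW r4
#8 head=12: or/beq i12,i13 pair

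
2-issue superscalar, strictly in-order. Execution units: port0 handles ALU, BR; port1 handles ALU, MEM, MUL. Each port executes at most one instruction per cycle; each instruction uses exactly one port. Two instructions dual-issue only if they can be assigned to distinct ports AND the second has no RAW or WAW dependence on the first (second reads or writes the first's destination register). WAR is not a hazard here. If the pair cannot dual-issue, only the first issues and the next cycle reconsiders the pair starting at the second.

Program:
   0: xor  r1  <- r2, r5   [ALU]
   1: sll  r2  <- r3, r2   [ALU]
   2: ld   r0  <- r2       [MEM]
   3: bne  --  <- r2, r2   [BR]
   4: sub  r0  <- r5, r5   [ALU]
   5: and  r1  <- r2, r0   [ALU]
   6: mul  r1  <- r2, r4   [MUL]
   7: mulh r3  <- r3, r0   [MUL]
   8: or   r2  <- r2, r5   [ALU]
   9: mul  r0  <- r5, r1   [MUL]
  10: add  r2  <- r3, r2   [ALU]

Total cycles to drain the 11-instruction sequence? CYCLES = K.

CYCLES = 7

c0: i0/i1 xor;sll  pair
c1: i2/i3 ld;bne  pair
c2: i4 sub  RAW r0
c3: i5 and  WAW r1
c4: i6 mul  no-port MUL/MUL
c5: i7/i8 mulh;or  pair
c6: i9/i10 mul;add  pair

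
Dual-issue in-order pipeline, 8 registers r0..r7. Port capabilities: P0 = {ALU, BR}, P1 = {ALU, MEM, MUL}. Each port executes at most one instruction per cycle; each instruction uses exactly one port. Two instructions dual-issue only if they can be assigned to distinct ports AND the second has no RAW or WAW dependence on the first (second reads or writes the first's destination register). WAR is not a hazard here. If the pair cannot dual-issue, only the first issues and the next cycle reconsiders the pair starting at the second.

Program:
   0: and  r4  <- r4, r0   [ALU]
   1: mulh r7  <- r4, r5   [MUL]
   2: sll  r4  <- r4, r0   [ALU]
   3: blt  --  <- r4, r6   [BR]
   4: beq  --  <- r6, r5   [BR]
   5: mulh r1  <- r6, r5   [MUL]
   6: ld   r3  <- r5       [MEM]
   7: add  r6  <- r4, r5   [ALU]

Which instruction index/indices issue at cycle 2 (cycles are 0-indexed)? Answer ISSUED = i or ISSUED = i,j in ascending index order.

ISSUED = 3

t=0 i0:and ; RAW r4
t=1 i1,i2:mulh;sll ; pair
t=2 i3:blt ; no-port BR/BR
t=3 i4,i5:beq;mulh ; pair
t=4 i6,i7:ld;add ; pair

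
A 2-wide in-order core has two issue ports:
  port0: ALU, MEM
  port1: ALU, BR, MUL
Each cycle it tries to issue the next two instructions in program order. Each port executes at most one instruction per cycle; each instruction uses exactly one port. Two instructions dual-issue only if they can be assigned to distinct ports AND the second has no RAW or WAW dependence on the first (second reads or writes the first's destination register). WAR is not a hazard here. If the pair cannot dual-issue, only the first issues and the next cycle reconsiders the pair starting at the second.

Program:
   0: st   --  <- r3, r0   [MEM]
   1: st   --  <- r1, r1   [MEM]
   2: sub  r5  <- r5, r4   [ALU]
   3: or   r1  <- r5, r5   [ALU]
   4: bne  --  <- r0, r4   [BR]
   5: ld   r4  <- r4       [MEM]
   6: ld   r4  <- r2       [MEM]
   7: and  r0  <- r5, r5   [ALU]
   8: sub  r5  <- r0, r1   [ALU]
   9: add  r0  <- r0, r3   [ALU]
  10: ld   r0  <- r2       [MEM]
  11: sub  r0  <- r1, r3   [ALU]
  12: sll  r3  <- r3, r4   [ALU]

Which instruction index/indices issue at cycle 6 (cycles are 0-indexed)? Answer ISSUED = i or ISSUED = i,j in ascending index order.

ISSUED = 10

[0] i0  st  -- no-port MEM/MEM
[1] i1&i2  st/sub  -- pair
[2] i3&i4  or/bne  -- pair
[3] i5  ld  -- no-port MEM/MEM
[4] i6&i7  ld/and  -- pair
[5] i8&i9  sub/add  -- pair
[6] i10  ld  -- WAW r0
[7] i11&i12  sub/sll  -- pair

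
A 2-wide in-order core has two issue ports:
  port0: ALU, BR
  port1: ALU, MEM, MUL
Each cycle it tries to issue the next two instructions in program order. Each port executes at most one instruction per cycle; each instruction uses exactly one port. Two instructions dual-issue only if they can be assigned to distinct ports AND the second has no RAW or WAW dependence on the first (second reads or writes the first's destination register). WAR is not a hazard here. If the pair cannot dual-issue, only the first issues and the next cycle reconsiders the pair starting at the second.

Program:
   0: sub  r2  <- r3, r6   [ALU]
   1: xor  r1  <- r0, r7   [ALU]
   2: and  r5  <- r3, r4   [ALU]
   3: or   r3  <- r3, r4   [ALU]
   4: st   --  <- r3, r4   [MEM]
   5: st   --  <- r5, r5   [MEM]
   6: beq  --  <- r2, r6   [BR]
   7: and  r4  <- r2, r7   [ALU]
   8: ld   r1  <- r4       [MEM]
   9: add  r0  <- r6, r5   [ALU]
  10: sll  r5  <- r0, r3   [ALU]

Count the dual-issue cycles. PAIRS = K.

0. sub;xor @i0+i1  | pair
1. and;or @i2+i3  | pair
2. st @i4  | no-port MEM/MEM
3. st;beq @i5+i6  | pair
4. and @i7  | RAW r4
5. ld;add @i8+i9  | pair
6. sll @i10  | tail

PAIRS = 4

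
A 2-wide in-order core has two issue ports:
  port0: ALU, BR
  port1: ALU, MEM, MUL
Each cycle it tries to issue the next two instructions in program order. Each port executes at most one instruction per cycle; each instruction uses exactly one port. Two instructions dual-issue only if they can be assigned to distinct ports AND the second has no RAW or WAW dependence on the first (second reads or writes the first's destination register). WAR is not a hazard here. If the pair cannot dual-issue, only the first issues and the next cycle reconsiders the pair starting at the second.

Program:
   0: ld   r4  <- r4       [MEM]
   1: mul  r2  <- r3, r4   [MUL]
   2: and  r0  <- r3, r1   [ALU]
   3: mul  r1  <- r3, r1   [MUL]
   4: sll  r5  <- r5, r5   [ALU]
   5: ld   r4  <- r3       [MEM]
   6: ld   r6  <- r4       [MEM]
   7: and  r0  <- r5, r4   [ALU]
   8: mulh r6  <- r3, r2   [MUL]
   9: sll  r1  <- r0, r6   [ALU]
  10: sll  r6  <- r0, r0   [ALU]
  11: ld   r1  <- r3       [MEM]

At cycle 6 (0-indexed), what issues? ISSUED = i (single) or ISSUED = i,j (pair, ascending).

#0 head=0: ld.MEM i0 no-port MEM/MUL
#1 head=1: mul.MUL+and.ALU i1,i2 2-wide
#2 head=3: mul.MUL+sll.ALU i3,i4 2-wide
#3 head=5: ld.MEM i5 no-port MEM/MEM
#4 head=6: ld.MEM+and.ALU i6,i7 2-wide
#5 head=8: mulh.MUL i8 RAW r6
#6 head=9: sll.ALU+sll.ALU i9,i10 2-wide
#7 head=11: ld.MEM i11 tail

ISSUED = 9,10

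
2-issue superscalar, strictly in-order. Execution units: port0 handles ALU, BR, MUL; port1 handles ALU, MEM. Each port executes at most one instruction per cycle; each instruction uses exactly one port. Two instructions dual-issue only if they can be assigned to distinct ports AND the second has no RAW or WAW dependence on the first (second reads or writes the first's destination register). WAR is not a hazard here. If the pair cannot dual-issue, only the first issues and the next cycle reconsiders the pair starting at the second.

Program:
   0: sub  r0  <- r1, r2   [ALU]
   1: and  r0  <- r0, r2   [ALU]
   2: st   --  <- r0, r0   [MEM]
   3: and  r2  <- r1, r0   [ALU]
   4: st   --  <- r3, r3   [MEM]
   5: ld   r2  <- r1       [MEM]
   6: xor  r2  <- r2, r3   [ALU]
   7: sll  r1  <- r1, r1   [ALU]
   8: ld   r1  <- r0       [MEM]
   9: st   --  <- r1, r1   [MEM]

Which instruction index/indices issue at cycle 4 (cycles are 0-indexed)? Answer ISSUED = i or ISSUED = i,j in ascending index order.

0. sub.ALU @i0  | RAW+WAW r0
1. and.ALU @i1  | RAW r0
2. st.MEM;and.ALU @i2&i3  | dual
3. st.MEM @i4  | no-port MEM/MEM
4. ld.MEM @i5  | RAW+WAW r2
5. xor.ALU;sll.ALU @i6&i7  | dual
6. ld.MEM @i8  | no-port MEM/MEM
7. st.MEM @i9  | tail

ISSUED = 5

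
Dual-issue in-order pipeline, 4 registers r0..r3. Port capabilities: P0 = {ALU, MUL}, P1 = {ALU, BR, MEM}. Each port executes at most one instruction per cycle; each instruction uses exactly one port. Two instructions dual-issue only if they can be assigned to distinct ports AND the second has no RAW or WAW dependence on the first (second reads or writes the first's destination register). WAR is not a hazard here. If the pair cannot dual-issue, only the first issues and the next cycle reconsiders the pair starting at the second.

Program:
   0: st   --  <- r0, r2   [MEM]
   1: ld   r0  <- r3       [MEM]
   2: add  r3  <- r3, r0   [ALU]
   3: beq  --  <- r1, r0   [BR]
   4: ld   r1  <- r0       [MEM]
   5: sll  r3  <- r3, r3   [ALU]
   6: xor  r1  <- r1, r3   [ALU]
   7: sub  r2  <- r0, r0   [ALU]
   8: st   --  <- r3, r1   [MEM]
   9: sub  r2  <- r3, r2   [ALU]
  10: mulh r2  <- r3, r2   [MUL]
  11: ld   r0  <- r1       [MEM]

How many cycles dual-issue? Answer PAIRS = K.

t=0 i0:st.MEM ; no-port MEM/MEM
t=1 i1:ld.MEM ; RAW r0
t=2 i2/i3:add.ALU beq.BR ; 2-wide
t=3 i4/i5:ld.MEM sll.ALU ; 2-wide
t=4 i6/i7:xor.ALU sub.ALU ; 2-wide
t=5 i8/i9:st.MEM sub.ALU ; 2-wide
t=6 i10/i11:mulh.MUL ld.MEM ; 2-wide

PAIRS = 5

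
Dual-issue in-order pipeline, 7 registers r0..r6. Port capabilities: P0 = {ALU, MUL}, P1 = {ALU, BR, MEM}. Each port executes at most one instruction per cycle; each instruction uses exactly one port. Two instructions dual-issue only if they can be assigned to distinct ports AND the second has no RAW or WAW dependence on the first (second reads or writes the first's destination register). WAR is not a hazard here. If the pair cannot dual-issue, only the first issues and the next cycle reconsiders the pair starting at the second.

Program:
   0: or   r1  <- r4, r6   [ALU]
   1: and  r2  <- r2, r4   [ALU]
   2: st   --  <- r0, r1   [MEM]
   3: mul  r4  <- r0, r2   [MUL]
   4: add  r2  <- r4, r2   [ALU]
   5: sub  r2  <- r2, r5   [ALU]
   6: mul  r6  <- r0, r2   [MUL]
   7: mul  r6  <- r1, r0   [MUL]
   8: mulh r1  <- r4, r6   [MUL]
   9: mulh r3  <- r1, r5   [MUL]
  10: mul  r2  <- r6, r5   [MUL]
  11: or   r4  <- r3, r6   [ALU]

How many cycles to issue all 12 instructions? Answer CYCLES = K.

[0] i0/i1  or.ALU/and.ALU  -- pair
[1] i2/i3  st.MEM/mul.MUL  -- pair
[2] i4  add.ALU  -- RAW+WAW r2
[3] i5  sub.ALU  -- RAW r2
[4] i6  mul.MUL  -- no-port MUL/MUL
[5] i7  mul.MUL  -- no-port MUL/MUL
[6] i8  mulh.MUL  -- no-port MUL/MUL
[7] i9  mulh.MUL  -- no-port MUL/MUL
[8] i10/i11  mul.MUL/or.ALU  -- pair

CYCLES = 9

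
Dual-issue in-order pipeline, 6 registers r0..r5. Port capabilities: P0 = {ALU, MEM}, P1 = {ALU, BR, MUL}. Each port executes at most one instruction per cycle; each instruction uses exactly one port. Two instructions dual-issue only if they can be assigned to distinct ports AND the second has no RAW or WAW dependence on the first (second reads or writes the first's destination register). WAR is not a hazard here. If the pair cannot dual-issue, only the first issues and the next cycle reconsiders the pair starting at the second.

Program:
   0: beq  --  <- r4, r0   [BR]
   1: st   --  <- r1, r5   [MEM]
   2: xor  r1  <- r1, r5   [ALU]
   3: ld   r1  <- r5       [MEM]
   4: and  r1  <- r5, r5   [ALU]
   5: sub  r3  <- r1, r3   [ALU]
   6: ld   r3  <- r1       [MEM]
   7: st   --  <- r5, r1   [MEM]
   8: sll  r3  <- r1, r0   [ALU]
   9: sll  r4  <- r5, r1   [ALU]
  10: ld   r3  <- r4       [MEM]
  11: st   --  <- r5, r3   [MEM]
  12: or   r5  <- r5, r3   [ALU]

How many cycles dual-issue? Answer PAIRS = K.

[0] i0&i1  beq.BR+st.MEM  -- dual
[1] i2  xor.ALU  -- WAW r1
[2] i3  ld.MEM  -- WAW r1
[3] i4  and.ALU  -- RAW r1
[4] i5  sub.ALU  -- WAW r3
[5] i6  ld.MEM  -- no-port MEM/MEM
[6] i7&i8  st.MEM+sll.ALU  -- dual
[7] i9  sll.ALU  -- RAW r4
[8] i10  ld.MEM  -- no-port MEM/MEM
[9] i11&i12  st.MEM+or.ALU  -- dual

PAIRS = 3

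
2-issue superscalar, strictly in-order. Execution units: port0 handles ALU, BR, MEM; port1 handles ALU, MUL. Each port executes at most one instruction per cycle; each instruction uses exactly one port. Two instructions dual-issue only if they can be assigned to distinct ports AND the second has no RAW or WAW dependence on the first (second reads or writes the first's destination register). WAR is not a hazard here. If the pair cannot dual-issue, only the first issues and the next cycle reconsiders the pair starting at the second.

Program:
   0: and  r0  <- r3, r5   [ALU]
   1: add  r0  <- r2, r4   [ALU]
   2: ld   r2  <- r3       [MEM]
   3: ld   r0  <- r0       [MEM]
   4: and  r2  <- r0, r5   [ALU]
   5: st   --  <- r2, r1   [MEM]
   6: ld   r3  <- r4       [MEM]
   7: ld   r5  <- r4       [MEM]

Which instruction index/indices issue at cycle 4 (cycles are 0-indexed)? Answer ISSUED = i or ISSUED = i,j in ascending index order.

ISSUED = 5

0. and.ALU @i0  | WAW r0
1. add.ALU+ld.MEM @i1&i2  | 2-wide
2. ld.MEM @i3  | RAW r0
3. and.ALU @i4  | RAW r2
4. st.MEM @i5  | no-port MEM/MEM
5. ld.MEM @i6  | no-port MEM/MEM
6. ld.MEM @i7  | tail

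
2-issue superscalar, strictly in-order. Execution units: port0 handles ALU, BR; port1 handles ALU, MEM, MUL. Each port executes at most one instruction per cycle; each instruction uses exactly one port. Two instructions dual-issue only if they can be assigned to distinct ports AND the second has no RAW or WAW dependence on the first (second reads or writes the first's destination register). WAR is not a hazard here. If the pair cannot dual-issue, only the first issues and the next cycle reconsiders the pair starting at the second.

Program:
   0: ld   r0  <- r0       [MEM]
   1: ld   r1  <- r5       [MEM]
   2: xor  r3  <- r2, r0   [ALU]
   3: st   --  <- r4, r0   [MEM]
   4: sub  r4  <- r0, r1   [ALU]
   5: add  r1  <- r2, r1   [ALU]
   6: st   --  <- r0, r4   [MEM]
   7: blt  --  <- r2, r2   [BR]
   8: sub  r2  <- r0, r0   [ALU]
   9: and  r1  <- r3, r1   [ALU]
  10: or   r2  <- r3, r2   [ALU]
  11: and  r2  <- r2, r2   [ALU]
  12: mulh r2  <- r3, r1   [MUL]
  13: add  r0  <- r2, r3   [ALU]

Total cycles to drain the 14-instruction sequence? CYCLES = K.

[0] i0  ld  -- no-port MEM/MEM
[1] i1&i2  ld/xor  -- pair
[2] i3&i4  st/sub  -- pair
[3] i5&i6  add/st  -- pair
[4] i7&i8  blt/sub  -- pair
[5] i9&i10  and/or  -- pair
[6] i11  and  -- WAW r2
[7] i12  mulh  -- RAW r2
[8] i13  add  -- tail

CYCLES = 9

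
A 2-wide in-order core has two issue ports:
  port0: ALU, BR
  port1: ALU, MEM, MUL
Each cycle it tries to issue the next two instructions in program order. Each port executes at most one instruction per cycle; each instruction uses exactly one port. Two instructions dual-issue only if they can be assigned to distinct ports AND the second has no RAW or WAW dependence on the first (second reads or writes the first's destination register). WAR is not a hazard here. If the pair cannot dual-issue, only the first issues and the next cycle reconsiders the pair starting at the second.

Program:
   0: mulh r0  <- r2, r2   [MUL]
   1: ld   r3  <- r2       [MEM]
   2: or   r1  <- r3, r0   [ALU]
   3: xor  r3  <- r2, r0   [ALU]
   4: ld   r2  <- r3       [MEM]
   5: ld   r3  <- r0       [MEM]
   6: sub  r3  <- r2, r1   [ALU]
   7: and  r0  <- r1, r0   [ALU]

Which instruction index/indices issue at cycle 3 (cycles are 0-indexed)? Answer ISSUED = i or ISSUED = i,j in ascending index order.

  cy0 -> i0 (mulh.MUL) no-port MUL/MEM
  cy1 -> i1 (ld.MEM) RAW r3
  cy2 -> i2&i3 (or.ALU+xor.ALU) pair
  cy3 -> i4 (ld.MEM) no-port MEM/MEM
  cy4 -> i5 (ld.MEM) WAW r3
  cy5 -> i6&i7 (sub.ALU+and.ALU) pair

ISSUED = 4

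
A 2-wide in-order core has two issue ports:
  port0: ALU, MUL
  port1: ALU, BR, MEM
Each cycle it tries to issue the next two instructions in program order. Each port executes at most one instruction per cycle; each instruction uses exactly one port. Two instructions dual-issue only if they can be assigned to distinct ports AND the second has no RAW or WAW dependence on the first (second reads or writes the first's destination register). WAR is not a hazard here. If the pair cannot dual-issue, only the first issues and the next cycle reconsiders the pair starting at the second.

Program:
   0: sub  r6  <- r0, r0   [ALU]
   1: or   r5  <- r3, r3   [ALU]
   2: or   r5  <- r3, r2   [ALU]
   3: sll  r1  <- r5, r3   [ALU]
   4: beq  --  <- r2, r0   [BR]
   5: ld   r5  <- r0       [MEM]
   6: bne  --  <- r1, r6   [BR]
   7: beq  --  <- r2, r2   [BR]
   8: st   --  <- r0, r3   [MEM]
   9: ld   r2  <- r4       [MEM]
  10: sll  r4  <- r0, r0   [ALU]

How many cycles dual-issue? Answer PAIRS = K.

[0] i0+i1  sub.ALU+or.ALU  -- pair
[1] i2  or.ALU  -- RAW r5
[2] i3+i4  sll.ALU+beq.BR  -- pair
[3] i5  ld.MEM  -- no-port MEM/BR
[4] i6  bne.BR  -- no-port BR/BR
[5] i7  beq.BR  -- no-port BR/MEM
[6] i8  st.MEM  -- no-port MEM/MEM
[7] i9+i10  ld.MEM+sll.ALU  -- pair

PAIRS = 3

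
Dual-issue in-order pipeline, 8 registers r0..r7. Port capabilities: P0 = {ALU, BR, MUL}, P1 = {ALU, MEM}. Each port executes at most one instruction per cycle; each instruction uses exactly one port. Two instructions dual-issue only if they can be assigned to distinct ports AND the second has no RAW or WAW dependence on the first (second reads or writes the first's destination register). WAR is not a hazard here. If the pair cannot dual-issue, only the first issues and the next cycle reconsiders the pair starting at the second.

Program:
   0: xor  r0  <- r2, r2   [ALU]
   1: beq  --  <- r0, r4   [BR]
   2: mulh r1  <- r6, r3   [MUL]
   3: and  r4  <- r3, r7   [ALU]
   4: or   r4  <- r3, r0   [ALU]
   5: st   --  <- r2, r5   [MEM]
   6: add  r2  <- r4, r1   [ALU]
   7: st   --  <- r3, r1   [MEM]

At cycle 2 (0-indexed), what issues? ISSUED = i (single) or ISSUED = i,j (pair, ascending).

ISSUED = 2,3

#0 head=0: xor.ALU i0 RAW r0
#1 head=1: beq.BR i1 no-port BR/MUL
#2 head=2: mulh.MUL and.ALU i2/i3 dual
#3 head=4: or.ALU st.MEM i4/i5 dual
#4 head=6: add.ALU st.MEM i6/i7 dual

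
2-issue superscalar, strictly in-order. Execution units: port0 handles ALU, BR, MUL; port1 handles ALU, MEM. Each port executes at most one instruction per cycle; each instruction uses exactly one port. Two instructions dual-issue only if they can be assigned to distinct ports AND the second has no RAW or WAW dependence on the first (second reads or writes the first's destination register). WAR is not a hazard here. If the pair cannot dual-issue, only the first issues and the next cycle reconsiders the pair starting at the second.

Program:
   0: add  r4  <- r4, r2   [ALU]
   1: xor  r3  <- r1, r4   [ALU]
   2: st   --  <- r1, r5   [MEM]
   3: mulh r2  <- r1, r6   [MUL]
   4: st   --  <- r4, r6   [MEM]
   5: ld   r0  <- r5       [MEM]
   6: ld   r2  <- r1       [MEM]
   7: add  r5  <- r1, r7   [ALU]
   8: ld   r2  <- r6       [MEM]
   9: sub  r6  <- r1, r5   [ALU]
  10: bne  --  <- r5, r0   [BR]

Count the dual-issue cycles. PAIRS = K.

PAIRS = 4

  cy0 -> i0 (add.ALU) RAW r4
  cy1 -> i1&i2 (xor.ALU;st.MEM) 2-wide
  cy2 -> i3&i4 (mulh.MUL;st.MEM) 2-wide
  cy3 -> i5 (ld.MEM) no-port MEM/MEM
  cy4 -> i6&i7 (ld.MEM;add.ALU) 2-wide
  cy5 -> i8&i9 (ld.MEM;sub.ALU) 2-wide
  cy6 -> i10 (bne.BR) tail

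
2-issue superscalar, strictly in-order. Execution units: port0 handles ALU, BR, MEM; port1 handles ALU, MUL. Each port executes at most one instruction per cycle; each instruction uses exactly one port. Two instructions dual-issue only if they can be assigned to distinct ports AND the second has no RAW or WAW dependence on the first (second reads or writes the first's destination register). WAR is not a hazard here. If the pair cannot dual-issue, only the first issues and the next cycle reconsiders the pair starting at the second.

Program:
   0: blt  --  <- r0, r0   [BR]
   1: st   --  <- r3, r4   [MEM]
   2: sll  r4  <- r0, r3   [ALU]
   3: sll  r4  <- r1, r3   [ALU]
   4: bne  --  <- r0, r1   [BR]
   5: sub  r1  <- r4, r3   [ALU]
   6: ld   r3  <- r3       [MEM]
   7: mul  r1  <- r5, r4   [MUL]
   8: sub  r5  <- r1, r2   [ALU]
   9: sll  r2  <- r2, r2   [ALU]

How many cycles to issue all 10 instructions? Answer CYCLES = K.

#0 head=0: blt.BR i0 no-port BR/MEM
#1 head=1: st.MEM;sll.ALU i1&i2 pair
#2 head=3: sll.ALU;bne.BR i3&i4 pair
#3 head=5: sub.ALU;ld.MEM i5&i6 pair
#4 head=7: mul.MUL i7 RAW r1
#5 head=8: sub.ALU;sll.ALU i8&i9 pair

CYCLES = 6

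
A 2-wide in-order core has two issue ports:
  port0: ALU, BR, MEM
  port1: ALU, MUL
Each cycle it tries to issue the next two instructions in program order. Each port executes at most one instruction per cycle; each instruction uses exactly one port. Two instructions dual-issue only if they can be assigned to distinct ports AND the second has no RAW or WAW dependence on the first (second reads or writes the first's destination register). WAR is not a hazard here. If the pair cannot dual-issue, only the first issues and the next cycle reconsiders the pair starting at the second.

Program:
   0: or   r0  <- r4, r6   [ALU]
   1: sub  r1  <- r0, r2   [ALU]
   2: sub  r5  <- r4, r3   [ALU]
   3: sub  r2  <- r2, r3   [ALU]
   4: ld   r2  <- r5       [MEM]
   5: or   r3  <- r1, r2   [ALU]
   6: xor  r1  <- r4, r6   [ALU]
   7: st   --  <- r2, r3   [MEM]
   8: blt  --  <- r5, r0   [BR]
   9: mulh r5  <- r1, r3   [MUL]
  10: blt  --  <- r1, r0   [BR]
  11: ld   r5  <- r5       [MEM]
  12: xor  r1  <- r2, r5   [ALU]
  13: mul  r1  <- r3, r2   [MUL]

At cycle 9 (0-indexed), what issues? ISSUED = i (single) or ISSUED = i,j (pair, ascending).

#0 head=0: or.ALU i0 RAW r0
#1 head=1: sub.ALU;sub.ALU i1,i2 2-wide
#2 head=3: sub.ALU i3 WAW r2
#3 head=4: ld.MEM i4 RAW r2
#4 head=5: or.ALU;xor.ALU i5,i6 2-wide
#5 head=7: st.MEM i7 no-port MEM/BR
#6 head=8: blt.BR;mulh.MUL i8,i9 2-wide
#7 head=10: blt.BR i10 no-port BR/MEM
#8 head=11: ld.MEM i11 RAW r5
#9 head=12: xor.ALU i12 WAW r1
#10 head=13: mul.MUL i13 tail

ISSUED = 12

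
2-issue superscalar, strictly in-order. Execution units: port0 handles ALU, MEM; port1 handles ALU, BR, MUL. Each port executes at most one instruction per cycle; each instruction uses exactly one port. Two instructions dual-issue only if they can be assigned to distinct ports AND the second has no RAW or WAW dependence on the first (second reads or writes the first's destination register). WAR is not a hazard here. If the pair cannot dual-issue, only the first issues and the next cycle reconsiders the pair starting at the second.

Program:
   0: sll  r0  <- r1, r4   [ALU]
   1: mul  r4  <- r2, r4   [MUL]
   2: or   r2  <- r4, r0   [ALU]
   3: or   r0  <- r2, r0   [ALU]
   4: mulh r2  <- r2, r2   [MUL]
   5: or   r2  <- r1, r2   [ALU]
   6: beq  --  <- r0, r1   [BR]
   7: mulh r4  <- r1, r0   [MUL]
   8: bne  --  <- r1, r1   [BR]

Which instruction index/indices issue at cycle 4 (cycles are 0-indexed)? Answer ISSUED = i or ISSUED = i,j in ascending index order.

0. sll+mul @i0&i1  | pair
1. or @i2  | RAW r2
2. or+mulh @i3&i4  | pair
3. or+beq @i5&i6  | pair
4. mulh @i7  | no-port MUL/BR
5. bne @i8  | tail

ISSUED = 7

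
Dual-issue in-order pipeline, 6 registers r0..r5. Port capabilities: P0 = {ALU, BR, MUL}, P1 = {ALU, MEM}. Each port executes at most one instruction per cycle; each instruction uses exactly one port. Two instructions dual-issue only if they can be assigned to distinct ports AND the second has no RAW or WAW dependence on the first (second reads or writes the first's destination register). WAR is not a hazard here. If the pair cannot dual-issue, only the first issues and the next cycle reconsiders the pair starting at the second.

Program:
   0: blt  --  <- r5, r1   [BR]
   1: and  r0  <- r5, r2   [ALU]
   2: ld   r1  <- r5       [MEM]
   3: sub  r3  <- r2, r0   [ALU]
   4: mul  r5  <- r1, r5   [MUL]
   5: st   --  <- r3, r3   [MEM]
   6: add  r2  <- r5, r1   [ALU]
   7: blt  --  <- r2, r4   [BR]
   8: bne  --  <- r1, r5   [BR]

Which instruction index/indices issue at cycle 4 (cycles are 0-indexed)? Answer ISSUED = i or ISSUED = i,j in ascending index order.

ISSUED = 7

  cy0 -> i0&i1 (blt and) 2-wide
  cy1 -> i2&i3 (ld sub) 2-wide
  cy2 -> i4&i5 (mul st) 2-wide
  cy3 -> i6 (add) RAW r2
  cy4 -> i7 (blt) no-port BR/BR
  cy5 -> i8 (bne) tail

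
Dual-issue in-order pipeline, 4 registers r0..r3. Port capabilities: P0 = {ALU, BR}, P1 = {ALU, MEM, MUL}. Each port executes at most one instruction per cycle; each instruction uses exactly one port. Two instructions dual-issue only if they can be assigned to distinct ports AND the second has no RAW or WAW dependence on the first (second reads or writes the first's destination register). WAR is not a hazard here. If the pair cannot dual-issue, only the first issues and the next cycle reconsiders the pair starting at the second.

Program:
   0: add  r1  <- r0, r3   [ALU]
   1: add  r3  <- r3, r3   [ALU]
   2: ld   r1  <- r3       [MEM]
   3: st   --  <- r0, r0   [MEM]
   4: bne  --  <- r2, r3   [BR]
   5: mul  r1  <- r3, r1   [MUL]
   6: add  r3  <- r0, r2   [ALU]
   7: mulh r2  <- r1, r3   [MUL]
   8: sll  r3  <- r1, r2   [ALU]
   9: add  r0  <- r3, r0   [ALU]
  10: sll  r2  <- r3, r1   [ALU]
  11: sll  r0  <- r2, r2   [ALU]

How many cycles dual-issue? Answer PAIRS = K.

  cy0 -> i0+i1 (add.ALU;add.ALU) dual
  cy1 -> i2 (ld.MEM) no-port MEM/MEM
  cy2 -> i3+i4 (st.MEM;bne.BR) dual
  cy3 -> i5+i6 (mul.MUL;add.ALU) dual
  cy4 -> i7 (mulh.MUL) RAW r2
  cy5 -> i8 (sll.ALU) RAW r3
  cy6 -> i9+i10 (add.ALU;sll.ALU) dual
  cy7 -> i11 (sll.ALU) tail

PAIRS = 4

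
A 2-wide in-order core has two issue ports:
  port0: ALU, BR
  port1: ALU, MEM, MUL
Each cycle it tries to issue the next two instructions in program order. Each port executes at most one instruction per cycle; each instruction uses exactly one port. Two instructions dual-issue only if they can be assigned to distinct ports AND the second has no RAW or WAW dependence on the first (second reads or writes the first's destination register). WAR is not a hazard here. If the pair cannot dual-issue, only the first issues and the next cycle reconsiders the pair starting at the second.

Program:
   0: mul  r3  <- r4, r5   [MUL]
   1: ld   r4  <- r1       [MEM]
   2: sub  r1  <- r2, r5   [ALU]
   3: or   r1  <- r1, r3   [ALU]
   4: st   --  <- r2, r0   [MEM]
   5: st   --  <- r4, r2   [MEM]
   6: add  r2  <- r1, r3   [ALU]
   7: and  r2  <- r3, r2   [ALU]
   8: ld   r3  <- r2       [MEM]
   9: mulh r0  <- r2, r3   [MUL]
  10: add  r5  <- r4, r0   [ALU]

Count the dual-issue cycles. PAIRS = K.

t=0 i0:mul.MUL ; no-port MUL/MEM
t=1 i1+i2:ld.MEM sub.ALU ; pair
t=2 i3+i4:or.ALU st.MEM ; pair
t=3 i5+i6:st.MEM add.ALU ; pair
t=4 i7:and.ALU ; RAW r2
t=5 i8:ld.MEM ; no-port MEM/MUL
t=6 i9:mulh.MUL ; RAW r0
t=7 i10:add.ALU ; tail

PAIRS = 3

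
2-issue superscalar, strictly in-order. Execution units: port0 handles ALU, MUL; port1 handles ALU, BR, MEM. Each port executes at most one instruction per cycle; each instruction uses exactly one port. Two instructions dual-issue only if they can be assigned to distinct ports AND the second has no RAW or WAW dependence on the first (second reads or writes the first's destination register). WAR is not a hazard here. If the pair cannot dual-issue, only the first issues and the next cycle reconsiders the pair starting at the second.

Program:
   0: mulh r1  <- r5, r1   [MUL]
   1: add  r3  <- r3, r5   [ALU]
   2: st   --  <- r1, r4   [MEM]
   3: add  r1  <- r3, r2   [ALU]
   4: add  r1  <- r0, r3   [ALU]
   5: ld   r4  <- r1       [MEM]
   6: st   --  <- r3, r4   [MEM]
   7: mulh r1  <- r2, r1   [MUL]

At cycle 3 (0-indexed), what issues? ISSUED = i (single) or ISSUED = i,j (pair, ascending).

  cy0 -> i0&i1 (mulh.MUL;add.ALU) pair
  cy1 -> i2&i3 (st.MEM;add.ALU) pair
  cy2 -> i4 (add.ALU) RAW r1
  cy3 -> i5 (ld.MEM) no-port MEM/MEM
  cy4 -> i6&i7 (st.MEM;mulh.MUL) pair

ISSUED = 5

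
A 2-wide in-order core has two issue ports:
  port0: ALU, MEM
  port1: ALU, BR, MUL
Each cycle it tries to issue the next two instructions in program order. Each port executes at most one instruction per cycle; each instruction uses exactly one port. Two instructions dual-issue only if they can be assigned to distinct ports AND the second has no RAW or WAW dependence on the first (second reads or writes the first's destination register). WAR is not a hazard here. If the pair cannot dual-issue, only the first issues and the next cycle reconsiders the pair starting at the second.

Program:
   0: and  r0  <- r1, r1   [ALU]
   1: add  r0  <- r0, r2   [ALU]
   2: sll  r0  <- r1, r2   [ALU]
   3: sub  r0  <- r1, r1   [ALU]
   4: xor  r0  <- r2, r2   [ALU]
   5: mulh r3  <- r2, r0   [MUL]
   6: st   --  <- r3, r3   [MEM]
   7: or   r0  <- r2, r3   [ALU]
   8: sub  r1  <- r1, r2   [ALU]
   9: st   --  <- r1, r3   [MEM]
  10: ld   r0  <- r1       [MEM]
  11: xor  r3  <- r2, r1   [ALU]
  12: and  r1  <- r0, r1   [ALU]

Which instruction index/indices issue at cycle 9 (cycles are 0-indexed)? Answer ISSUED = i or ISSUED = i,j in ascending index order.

ISSUED = 10,11

#0 head=0: and i0 RAW+WAW r0
#1 head=1: add i1 WAW r0
#2 head=2: sll i2 WAW r0
#3 head=3: sub i3 WAW r0
#4 head=4: xor i4 RAW r0
#5 head=5: mulh i5 RAW r3
#6 head=6: st+or i6/i7 2-wide
#7 head=8: sub i8 RAW r1
#8 head=9: st i9 no-port MEM/MEM
#9 head=10: ld+xor i10/i11 2-wide
#10 head=12: and i12 tail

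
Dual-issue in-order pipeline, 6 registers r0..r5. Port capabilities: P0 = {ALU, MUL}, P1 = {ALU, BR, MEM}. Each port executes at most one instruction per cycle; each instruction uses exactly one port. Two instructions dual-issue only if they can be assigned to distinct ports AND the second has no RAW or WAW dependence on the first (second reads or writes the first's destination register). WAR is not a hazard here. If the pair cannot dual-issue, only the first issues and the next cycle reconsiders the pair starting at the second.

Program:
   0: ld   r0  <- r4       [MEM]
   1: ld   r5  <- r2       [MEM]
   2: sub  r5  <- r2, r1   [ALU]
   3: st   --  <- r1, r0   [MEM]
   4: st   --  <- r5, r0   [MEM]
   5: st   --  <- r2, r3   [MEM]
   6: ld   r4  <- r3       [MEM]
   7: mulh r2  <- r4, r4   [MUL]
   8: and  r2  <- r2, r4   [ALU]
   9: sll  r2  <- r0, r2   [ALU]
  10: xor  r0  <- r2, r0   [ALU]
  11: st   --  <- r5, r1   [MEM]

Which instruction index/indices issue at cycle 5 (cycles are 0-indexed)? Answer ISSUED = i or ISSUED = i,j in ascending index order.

t=0 i0:ld.MEM ; no-port MEM/MEM
t=1 i1:ld.MEM ; WAW r5
t=2 i2+i3:sub.ALU;st.MEM ; pair
t=3 i4:st.MEM ; no-port MEM/MEM
t=4 i5:st.MEM ; no-port MEM/MEM
t=5 i6:ld.MEM ; RAW r4
t=6 i7:mulh.MUL ; RAW+WAW r2
t=7 i8:and.ALU ; RAW+WAW r2
t=8 i9:sll.ALU ; RAW r2
t=9 i10+i11:xor.ALU;st.MEM ; pair

ISSUED = 6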